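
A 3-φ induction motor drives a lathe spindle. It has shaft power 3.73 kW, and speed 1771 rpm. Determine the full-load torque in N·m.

20.1 N·m

ω = 2π × 1771/60 = 185.5 rad/s
τ = P/ω = 3730/185.5 = 20.1 N·m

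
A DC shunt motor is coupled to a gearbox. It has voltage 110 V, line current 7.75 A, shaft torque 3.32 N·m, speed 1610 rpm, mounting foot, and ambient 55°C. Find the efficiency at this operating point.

65.7 %

ω = 2π × 1610/60 = 168.6 rad/s; P_out = τω = 3.32 × 168.6 = 560 W
P_in = V·I = 110 × 7.75 = 853 W
η = P_out / P_in = 560 / 853 = 0.657 = 65.7%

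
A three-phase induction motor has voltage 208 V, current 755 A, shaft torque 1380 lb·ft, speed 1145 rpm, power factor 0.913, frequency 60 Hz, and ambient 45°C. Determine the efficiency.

τ = 1380 lb·ft × 1.356 = 1871 N·m
ω = 2π × 1145/60 = 119.9 rad/s; P_out = τω = 1871 × 119.9 = 224333 W
P_in = √3·V_L·I_L·cosφ = 1.732 × 208 × 755 × 0.913 = 248330 W
η = P_out / P_in = 224333 / 248330 = 0.903 = 90.3%

90.3 %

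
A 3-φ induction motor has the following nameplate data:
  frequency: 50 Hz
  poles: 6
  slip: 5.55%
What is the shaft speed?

944 rpm

n_s = 120f/p = 120×50/6 = 1000 rpm
n = n_s(1 − s) = 1000 × (1 − 0.0555) = 944 rpm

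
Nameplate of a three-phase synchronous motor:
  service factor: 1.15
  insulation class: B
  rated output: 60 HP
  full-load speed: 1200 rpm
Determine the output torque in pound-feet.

P_out = 60 × 746 = 44760 W
ω = 2π × 1200/60 = 125.7 rad/s
τ = P_out/ω = 44760/125.7 = 356.1 N·m
In lb·ft: 356.1/1.356 = 263 lb·ft

263 lb·ft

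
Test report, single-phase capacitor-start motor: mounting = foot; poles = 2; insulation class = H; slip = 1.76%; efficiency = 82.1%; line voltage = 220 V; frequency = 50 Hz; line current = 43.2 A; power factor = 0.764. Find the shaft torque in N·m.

19.3 N·m

P_in = V·I·cosφ = 220 × 43.2 × 0.764 = 7261 W
P_out = η·P_in = 0.821 × 7261 = 5961 W
n_s = 120×50/2 = 3000 rpm; n = 3000×(1−0.0176) = 2947 rpm
ω = 2π×2947/60 = 308.6 rad/s
τ = P_out/ω = 5961/308.6 = 19.3 N·m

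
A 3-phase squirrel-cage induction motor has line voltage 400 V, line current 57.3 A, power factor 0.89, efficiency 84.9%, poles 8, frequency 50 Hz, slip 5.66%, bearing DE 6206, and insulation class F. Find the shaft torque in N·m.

P_in = √3·V·I·cosφ = 1.732 × 400 × 57.3 × 0.89 = 35331 W
P_out = η·P_in = 0.849 × 35331 = 29996 W
n_s = 120×50/8 = 750 rpm; n = 750×(1−0.0566) = 708 rpm
ω = 2π×708/60 = 74.14 rad/s
τ = P_out/ω = 29996/74.14 = 405 N·m

405 N·m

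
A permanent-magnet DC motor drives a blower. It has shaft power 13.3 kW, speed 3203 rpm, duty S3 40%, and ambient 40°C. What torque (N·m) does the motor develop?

ω = 2π × 3203/60 = 335.4 rad/s
τ = P/ω = 13300/335.4 = 39.7 N·m

39.7 N·m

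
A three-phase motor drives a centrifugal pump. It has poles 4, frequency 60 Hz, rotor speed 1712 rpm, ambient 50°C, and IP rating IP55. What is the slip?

4.89 %

n_s = 120f/p = 120×60/4 = 1800 rpm
s = (n_s − n)/n_s = (1800 − 1712)/1800 = 0.0489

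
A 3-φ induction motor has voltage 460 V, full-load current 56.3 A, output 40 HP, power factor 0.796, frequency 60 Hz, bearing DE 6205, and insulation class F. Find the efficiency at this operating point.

83.6 %

P_out = 40 × 746 = 29840 W
P_in = √3·V_L·I_L·cosφ = 1.732 × 460 × 56.3 × 0.796 = 35705 W
η = P_out / P_in = 29840 / 35705 = 0.836 = 83.6%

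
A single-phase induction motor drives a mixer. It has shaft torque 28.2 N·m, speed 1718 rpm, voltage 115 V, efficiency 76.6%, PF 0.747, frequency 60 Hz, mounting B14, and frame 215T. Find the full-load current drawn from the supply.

77.1 A

ω = 2π×1718/60 = 179.9 rad/s; P_out = τω = 28.2 × 179.9 = 5073 W
P_in = P_out / η = 5073 / 0.766 = 6623 W
I = P_in / (V·cosφ) = 6623 / (115 × 0.747) = 77.1 A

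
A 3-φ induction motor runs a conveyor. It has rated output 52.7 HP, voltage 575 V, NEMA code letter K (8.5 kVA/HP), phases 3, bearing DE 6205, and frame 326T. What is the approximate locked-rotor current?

S_LR = 8.5 × 52.7 = 447.95 kVA
I_LR = S_LR/(√3·V_L) = 447950/(1.732×575) = 450 A

450 A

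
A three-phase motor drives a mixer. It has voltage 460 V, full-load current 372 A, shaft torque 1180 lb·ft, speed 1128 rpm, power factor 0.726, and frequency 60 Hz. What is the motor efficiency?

87.8 %

τ = 1180 lb·ft × 1.356 = 1600 N·m
ω = 2π × 1128/60 = 118.1 rad/s; P_out = τω = 1600 × 118.1 = 188960 W
P_in = √3·V_L·I_L·cosφ = 1.732 × 460 × 372 × 0.726 = 215172 W
η = P_out / P_in = 188960 / 215172 = 0.878 = 87.8%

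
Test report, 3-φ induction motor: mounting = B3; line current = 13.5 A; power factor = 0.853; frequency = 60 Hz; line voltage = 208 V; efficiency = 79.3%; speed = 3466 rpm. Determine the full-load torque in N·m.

9.06 N·m

P_in = √3·V·I·cosφ = 1.732 × 208 × 13.5 × 0.853 = 4149 W
P_out = η·P_in = 0.793 × 4149 = 3290 W
n = 3466 rpm
ω = 2π×3466/60 = 363 rad/s
τ = P_out/ω = 3290/363 = 9.06 N·m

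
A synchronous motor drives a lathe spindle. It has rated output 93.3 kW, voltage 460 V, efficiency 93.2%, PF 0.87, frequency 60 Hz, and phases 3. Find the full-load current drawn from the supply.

P_out = 93.3 kW = 93300 W
P_in = P_out / η = 93300 / 0.932 = 100107 W
I_L = P_in / (√3·V_L·cosφ) = 100107 / (1.732 × 460 × 0.87) = 144 A

144 A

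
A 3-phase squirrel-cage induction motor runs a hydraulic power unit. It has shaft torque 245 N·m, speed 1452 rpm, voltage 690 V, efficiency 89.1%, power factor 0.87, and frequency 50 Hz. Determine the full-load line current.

ω = 2π×1452/60 = 152.1 rad/s; P_out = τω = 245 × 152.1 = 37265 W
P_in = P_out / η = 37265 / 0.891 = 41824 W
I_L = P_in / (√3·V_L·cosφ) = 41824 / (1.732 × 690 × 0.87) = 40.2 A

40.2 A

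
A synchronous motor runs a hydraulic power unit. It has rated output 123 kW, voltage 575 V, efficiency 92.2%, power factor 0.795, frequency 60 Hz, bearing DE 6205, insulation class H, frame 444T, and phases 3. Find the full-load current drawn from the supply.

P_out = 123 kW = 123000 W
P_in = P_out / η = 123000 / 0.922 = 133406 W
I_L = P_in / (√3·V_L·cosφ) = 133406 / (1.732 × 575 × 0.795) = 168 A

168 A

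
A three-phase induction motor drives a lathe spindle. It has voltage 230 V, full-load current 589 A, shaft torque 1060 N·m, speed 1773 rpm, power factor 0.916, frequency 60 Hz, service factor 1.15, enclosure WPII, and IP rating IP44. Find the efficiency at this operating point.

91.6 %

ω = 2π × 1773/60 = 185.7 rad/s; P_out = τω = 1060 × 185.7 = 196842 W
P_in = √3·V_L·I_L·cosφ = 1.732 × 230 × 589 × 0.916 = 214925 W
η = P_out / P_in = 196842 / 214925 = 0.916 = 91.6%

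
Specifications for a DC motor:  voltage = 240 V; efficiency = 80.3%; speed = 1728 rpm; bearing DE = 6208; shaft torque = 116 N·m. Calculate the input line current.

109 A

ω = 2π×1728/60 = 181 rad/s; P_out = τω = 116 × 181 = 20996 W
P_in = P_out / η = 20996 / 0.803 = 26147 W
I = P_in / V = 26147 / 240 = 109 A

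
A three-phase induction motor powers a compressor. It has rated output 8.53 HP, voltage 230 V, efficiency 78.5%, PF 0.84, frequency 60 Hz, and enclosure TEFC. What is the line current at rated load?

24.2 A

P_out = 8.53 × 746 = 6363 W
P_in = P_out / η = 6363 / 0.785 = 8106 W
I_L = P_in / (√3·V_L·cosφ) = 8106 / (1.732 × 230 × 0.84) = 24.2 A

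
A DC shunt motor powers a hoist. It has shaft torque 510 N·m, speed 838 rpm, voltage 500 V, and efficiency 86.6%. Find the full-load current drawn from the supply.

103 A

ω = 2π×838/60 = 87.76 rad/s; P_out = τω = 510 × 87.76 = 44758 W
P_in = P_out / η = 44758 / 0.866 = 51684 W
I = P_in / V = 51684 / 500 = 103 A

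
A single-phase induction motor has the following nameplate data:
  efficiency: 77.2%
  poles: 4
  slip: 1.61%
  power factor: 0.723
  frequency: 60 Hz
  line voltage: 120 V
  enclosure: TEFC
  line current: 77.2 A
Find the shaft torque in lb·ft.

20.6 lb·ft

P_in = V·I·cosφ = 120 × 77.2 × 0.723 = 6698 W
P_out = η·P_in = 0.772 × 6698 = 5171 W
n_s = 120×60/4 = 1800 rpm; n = 1800×(1−0.0161) = 1771 rpm
ω = 2π×1771/60 = 185.5 rad/s
τ = P_out/ω = 5171/185.5 = 27.88 N·m
In lb·ft: 27.88/1.356 = 20.6 lb·ft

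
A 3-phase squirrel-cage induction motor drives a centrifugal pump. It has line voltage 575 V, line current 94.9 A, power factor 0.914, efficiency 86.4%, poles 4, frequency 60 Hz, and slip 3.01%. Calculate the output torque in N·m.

408 N·m

P_in = √3·V·I·cosφ = 1.732 × 575 × 94.9 × 0.914 = 86383 W
P_out = η·P_in = 0.864 × 86383 = 74635 W
n_s = 120×60/4 = 1800 rpm; n = 1800×(1−0.0301) = 1746 rpm
ω = 2π×1746/60 = 182.8 rad/s
τ = P_out/ω = 74635/182.8 = 408 N·m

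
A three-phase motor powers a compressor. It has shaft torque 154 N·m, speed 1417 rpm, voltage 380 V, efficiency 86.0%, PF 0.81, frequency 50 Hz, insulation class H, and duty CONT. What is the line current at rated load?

ω = 2π×1417/60 = 148.4 rad/s; P_out = τω = 154 × 148.4 = 22854 W
P_in = P_out / η = 22854 / 0.860 = 26574 W
I_L = P_in / (√3·V_L·cosφ) = 26574 / (1.732 × 380 × 0.81) = 49.8 A

49.8 A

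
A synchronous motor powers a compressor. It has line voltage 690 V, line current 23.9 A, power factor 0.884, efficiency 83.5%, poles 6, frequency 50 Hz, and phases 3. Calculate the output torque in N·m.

201 N·m

P_in = √3·V·I·cosφ = 1.732 × 690 × 23.9 × 0.884 = 25249 W
P_out = η·P_in = 0.835 × 25249 = 21083 W
n = n_s = 120×50/6 = 1000 rpm (synchronous)
ω = 2π×1000/60 = 104.7 rad/s
τ = P_out/ω = 21083/104.7 = 201 N·m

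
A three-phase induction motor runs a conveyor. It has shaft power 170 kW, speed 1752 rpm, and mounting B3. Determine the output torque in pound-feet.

ω = 2π × 1752/60 = 183.5 rad/s
τ = P/ω = 170000/183.5 = 926.4 N·m
In lb·ft: 926.4/1.356 = 683 lb·ft

683 lb·ft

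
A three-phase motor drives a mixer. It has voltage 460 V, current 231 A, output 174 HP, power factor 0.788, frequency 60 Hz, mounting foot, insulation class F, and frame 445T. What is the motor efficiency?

89.5 %

P_out = 174 × 746 = 129804 W
P_in = √3·V_L·I_L·cosφ = 1.732 × 460 × 231 × 0.788 = 145025 W
η = P_out / P_in = 129804 / 145025 = 0.895 = 89.5%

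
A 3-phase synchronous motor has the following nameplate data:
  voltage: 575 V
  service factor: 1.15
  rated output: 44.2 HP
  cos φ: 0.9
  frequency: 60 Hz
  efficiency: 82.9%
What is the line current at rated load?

44.4 A

P_out = 44.2 × 746 = 32973 W
P_in = P_out / η = 32973 / 0.829 = 39774 W
I_L = P_in / (√3·V_L·cosφ) = 39774 / (1.732 × 575 × 0.9) = 44.4 A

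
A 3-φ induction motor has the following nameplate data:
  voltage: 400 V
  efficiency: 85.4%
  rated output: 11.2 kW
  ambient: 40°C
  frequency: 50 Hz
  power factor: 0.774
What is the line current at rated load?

24.5 A

P_out = 11.2 kW = 11200 W
P_in = P_out / η = 11200 / 0.854 = 13115 W
I_L = P_in / (√3·V_L·cosφ) = 13115 / (1.732 × 400 × 0.774) = 24.5 A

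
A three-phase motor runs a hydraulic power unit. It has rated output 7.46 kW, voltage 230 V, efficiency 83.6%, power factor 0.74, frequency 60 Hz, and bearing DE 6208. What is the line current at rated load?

30.3 A

P_out = 7.46 kW = 7460 W
P_in = P_out / η = 7460 / 0.836 = 8923 W
I_L = P_in / (√3·V_L·cosφ) = 8923 / (1.732 × 230 × 0.74) = 30.3 A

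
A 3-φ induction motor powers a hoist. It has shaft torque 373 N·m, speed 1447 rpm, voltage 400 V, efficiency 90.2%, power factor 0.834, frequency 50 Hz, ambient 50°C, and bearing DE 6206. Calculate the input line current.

ω = 2π×1447/60 = 151.5 rad/s; P_out = τω = 373 × 151.5 = 56510 W
P_in = P_out / η = 56510 / 0.902 = 62650 W
I_L = P_in / (√3·V_L·cosφ) = 62650 / (1.732 × 400 × 0.834) = 108 A

108 A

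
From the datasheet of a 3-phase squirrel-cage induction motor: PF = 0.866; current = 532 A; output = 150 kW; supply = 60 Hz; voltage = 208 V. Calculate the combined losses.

16 kW

P_in = √3·V·I·cosφ = 1.732×208×532×0.866 = 165974 W
P_out = 150000 W
Losses = P_in − P_out = 165974 − 150000 = 15974 W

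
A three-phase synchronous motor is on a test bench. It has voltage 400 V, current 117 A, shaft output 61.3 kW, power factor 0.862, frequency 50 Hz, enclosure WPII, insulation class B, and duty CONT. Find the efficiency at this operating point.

87.7 %

P_out = 61.3 kW = 61300 W
P_in = √3·V_L·I_L·cosφ = 1.732 × 400 × 117 × 0.862 = 69872 W
η = P_out / P_in = 61300 / 69872 = 0.877 = 87.7%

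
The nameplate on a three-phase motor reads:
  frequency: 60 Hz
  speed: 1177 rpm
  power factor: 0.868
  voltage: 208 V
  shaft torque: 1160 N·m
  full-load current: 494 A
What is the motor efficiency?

ω = 2π × 1177/60 = 123.3 rad/s; P_out = τω = 1160 × 123.3 = 143028 W
P_in = √3·V_L·I_L·cosφ = 1.732 × 208 × 494 × 0.868 = 154475 W
η = P_out / P_in = 143028 / 154475 = 0.926 = 92.6%

92.6 %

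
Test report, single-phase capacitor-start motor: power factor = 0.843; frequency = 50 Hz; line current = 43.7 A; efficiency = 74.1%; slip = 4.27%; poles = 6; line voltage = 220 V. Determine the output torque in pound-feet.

44.2 lb·ft

P_in = V·I·cosφ = 220 × 43.7 × 0.843 = 8105 W
P_out = η·P_in = 0.741 × 8105 = 6006 W
n_s = 120×50/6 = 1000 rpm; n = 1000×(1−0.0427) = 957 rpm
ω = 2π×957/60 = 100.2 rad/s
τ = P_out/ω = 6006/100.2 = 59.94 N·m
In lb·ft: 59.94/1.356 = 44.2 lb·ft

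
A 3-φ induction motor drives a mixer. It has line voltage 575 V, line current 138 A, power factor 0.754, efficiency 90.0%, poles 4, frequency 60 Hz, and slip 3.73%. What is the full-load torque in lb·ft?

P_in = √3·V·I·cosφ = 1.732 × 575 × 138 × 0.754 = 103625 W
P_out = η·P_in = 0.9 × 103625 = 93263 W
n_s = 120×60/4 = 1800 rpm; n = 1800×(1−0.0373) = 1733 rpm
ω = 2π×1733/60 = 181.5 rad/s
τ = P_out/ω = 93263/181.5 = 513.8 N·m
In lb·ft: 513.8/1.356 = 379 lb·ft

379 lb·ft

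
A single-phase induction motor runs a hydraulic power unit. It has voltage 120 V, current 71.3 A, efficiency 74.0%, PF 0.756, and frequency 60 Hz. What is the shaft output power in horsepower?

P_in = V·I·cosφ = 120 × 71.3 × 0.756 = 6468 W
P_out = η·P_in = 0.74 × 6468 = 4786 W
= 4786/746 = 6.42 HP

6.42 HP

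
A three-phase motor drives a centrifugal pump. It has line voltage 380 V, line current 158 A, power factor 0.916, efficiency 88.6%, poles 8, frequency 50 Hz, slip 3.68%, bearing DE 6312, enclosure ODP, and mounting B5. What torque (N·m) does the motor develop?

P_in = √3·V·I·cosφ = 1.732 × 380 × 158 × 0.916 = 95254 W
P_out = η·P_in = 0.886 × 95254 = 84395 W
n_s = 120×50/8 = 750 rpm; n = 750×(1−0.0368) = 722 rpm
ω = 2π×722/60 = 75.61 rad/s
τ = P_out/ω = 84395/75.61 = 1120 N·m

1120 N·m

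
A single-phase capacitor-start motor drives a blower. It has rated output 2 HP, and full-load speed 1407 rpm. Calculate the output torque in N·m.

P_out = 2 × 746 = 1492 W
ω = 2π × 1407/60 = 147.3 rad/s
τ = P_out/ω = 1492/147.3 = 10.1 N·m

10.1 N·m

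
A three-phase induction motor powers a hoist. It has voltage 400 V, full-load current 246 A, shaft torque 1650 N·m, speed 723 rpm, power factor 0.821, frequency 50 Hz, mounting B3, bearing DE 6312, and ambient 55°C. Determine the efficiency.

ω = 2π × 723/60 = 75.71 rad/s; P_out = τω = 1650 × 75.71 = 124922 W
P_in = √3·V_L·I_L·cosφ = 1.732 × 400 × 246 × 0.821 = 139922 W
η = P_out / P_in = 124922 / 139922 = 0.893 = 89.3%

89.3 %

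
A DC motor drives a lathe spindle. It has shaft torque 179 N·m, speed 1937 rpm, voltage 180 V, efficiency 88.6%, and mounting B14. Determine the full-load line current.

228 A

ω = 2π×1937/60 = 202.8 rad/s; P_out = τω = 179 × 202.8 = 36301 W
P_in = P_out / η = 36301 / 0.886 = 40972 W
I = P_in / V = 40972 / 180 = 228 A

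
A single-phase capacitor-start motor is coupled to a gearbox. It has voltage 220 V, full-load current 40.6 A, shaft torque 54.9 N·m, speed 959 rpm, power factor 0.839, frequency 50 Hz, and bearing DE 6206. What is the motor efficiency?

73.6 %

ω = 2π × 959/60 = 100.4 rad/s; P_out = τω = 54.9 × 100.4 = 5512 W
P_in = V·I·cosφ = 220 × 40.6 × 0.839 = 7494 W
η = P_out / P_in = 5512 / 7494 = 0.736 = 73.6%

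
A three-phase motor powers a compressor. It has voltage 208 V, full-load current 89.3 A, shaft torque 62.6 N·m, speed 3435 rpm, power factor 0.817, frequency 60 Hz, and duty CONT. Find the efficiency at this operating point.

85.7 %

ω = 2π × 3435/60 = 359.7 rad/s; P_out = τω = 62.6 × 359.7 = 22517 W
P_in = √3·V_L·I_L·cosφ = 1.732 × 208 × 89.3 × 0.817 = 26284 W
η = P_out / P_in = 22517 / 26284 = 0.857 = 85.7%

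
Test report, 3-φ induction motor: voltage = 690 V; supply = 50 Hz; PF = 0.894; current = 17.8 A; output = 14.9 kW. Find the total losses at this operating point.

P_in = √3·V·I·cosφ = 1.732×690×17.8×0.894 = 19018 W
P_out = 14900 W
Losses = P_in − P_out = 19018 − 14900 = 4118 W

4120 W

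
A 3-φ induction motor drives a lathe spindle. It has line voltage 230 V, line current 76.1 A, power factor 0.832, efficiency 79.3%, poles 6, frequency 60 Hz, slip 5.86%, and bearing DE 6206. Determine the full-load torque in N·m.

169 N·m

P_in = √3·V·I·cosφ = 1.732 × 230 × 76.1 × 0.832 = 25222 W
P_out = η·P_in = 0.793 × 25222 = 20001 W
n_s = 120×60/6 = 1200 rpm; n = 1200×(1−0.0586) = 1130 rpm
ω = 2π×1130/60 = 118.3 rad/s
τ = P_out/ω = 20001/118.3 = 169 N·m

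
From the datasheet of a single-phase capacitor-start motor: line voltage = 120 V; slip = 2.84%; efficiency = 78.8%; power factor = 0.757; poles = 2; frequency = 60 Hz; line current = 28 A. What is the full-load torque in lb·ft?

4.04 lb·ft

P_in = V·I·cosφ = 120 × 28 × 0.757 = 2544 W
P_out = η·P_in = 0.788 × 2544 = 2005 W
n_s = 120×60/2 = 3600 rpm; n = 3600×(1−0.0284) = 3498 rpm
ω = 2π×3498/60 = 366.3 rad/s
τ = P_out/ω = 2005/366.3 = 5.474 N·m
In lb·ft: 5.474/1.356 = 4.04 lb·ft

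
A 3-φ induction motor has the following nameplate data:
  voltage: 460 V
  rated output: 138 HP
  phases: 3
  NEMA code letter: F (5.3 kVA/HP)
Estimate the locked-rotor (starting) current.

918 A

S_LR = 5.3 × 138 = 731.4 kVA
I_LR = S_LR/(√3·V_L) = 731400/(1.732×460) = 918 A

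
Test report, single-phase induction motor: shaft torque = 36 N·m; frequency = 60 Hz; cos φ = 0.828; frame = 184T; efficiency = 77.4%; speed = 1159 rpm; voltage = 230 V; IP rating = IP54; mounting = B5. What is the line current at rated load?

ω = 2π×1159/60 = 121.4 rad/s; P_out = τω = 36 × 121.4 = 4370 W
P_in = P_out / η = 4370 / 0.774 = 5646 W
I = P_in / (V·cosφ) = 5646 / (230 × 0.828) = 29.6 A

29.6 A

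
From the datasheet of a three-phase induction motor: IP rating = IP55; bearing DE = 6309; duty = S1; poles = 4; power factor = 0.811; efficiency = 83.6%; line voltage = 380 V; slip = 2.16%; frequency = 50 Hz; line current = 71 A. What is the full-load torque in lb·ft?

P_in = √3·V·I·cosφ = 1.732 × 380 × 71 × 0.811 = 37898 W
P_out = η·P_in = 0.836 × 37898 = 31683 W
n_s = 120×50/4 = 1500 rpm; n = 1500×(1−0.0216) = 1468 rpm
ω = 2π×1468/60 = 153.7 rad/s
τ = P_out/ω = 31683/153.7 = 206.1 N·m
In lb·ft: 206.1/1.356 = 152 lb·ft

152 lb·ft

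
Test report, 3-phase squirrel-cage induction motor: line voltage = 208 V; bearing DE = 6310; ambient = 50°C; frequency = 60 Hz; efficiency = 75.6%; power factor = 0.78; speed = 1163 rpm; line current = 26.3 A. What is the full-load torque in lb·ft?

P_in = √3·V·I·cosφ = 1.732 × 208 × 26.3 × 0.78 = 7390 W
P_out = η·P_in = 0.756 × 7390 = 5587 W
n = 1163 rpm
ω = 2π×1163/60 = 121.8 rad/s
τ = P_out/ω = 5587/121.8 = 45.87 N·m
In lb·ft: 45.87/1.356 = 33.8 lb·ft

33.8 lb·ft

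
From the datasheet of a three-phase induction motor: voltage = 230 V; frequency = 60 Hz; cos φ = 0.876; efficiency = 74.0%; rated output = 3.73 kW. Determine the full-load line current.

14.4 A

P_out = 3.73 kW = 3730 W
P_in = P_out / η = 3730 / 0.740 = 5041 W
I_L = P_in / (√3·V_L·cosφ) = 5041 / (1.732 × 230 × 0.876) = 14.4 A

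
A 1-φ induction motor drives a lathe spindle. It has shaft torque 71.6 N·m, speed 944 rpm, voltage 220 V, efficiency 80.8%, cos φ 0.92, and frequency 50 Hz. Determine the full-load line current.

43.3 A

ω = 2π×944/60 = 98.86 rad/s; P_out = τω = 71.6 × 98.86 = 7078 W
P_in = P_out / η = 7078 / 0.808 = 8760 W
I = P_in / (V·cosφ) = 8760 / (220 × 0.92) = 43.3 A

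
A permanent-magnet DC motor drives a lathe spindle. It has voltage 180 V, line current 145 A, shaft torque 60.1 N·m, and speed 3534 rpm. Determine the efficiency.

85.2 %

ω = 2π × 3534/60 = 370.1 rad/s; P_out = τω = 60.1 × 370.1 = 22243 W
P_in = V·I = 180 × 145 = 26100 W
η = P_out / P_in = 22243 / 26100 = 0.852 = 85.2%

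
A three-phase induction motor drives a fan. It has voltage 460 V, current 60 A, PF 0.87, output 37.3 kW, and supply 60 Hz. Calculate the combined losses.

P_in = √3·V·I·cosφ = 1.732×460×60×0.87 = 41589 W
P_out = 37300 W
Losses = P_in − P_out = 41589 − 37300 = 4289 W

4290 W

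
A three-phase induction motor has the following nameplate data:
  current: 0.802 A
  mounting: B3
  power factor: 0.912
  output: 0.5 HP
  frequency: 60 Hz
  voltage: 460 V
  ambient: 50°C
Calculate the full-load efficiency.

P_out = 0.5 × 746 = 373 W
P_in = √3·V_L·I_L·cosφ = 1.732 × 460 × 0.802 × 0.912 = 583 W
η = P_out / P_in = 373 / 583 = 0.640 = 64.0%

64.0 %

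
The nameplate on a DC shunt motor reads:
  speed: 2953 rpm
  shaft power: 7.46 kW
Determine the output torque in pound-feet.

17.8 lb·ft

ω = 2π × 2953/60 = 309.2 rad/s
τ = P/ω = 7460/309.2 = 24.13 N·m
In lb·ft: 24.13/1.356 = 17.8 lb·ft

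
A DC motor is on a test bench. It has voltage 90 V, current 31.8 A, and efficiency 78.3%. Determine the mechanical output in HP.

P_in = V·I = 90 × 31.8 = 2862 W
P_out = η·P_in = 0.783 × 2862 = 2241 W
= 2241/746 = 3 HP

3 HP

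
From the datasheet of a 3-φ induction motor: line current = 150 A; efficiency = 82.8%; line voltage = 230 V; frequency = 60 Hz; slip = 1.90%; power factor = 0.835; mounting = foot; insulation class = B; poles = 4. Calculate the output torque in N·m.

P_in = √3·V·I·cosφ = 1.732 × 230 × 150 × 0.835 = 49895 W
P_out = η·P_in = 0.828 × 49895 = 41313 W
n_s = 120×60/4 = 1800 rpm; n = 1800×(1−0.019) = 1766 rpm
ω = 2π×1766/60 = 184.9 rad/s
τ = P_out/ω = 41313/184.9 = 223 N·m

223 N·m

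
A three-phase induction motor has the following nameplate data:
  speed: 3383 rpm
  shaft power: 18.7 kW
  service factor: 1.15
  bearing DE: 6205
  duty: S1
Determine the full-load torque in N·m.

ω = 2π × 3383/60 = 354.3 rad/s
τ = P/ω = 18700/354.3 = 52.8 N·m

52.8 N·m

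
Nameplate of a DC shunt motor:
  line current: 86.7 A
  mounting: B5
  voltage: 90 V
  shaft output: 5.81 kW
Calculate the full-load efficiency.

74.5 %

P_out = 5.81 kW = 5810 W
P_in = V·I = 90 × 86.7 = 7803 W
η = P_out / P_in = 5810 / 7803 = 0.745 = 74.5%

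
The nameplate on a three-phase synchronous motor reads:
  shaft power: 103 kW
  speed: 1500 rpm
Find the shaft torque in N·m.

ω = 2π × 1500/60 = 157.1 rad/s
τ = P/ω = 103000/157.1 = 656 N·m

656 N·m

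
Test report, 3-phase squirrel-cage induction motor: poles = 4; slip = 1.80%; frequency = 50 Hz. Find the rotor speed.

n_s = 120f/p = 120×50/4 = 1500 rpm
n = n_s(1 − s) = 1500 × (1 − 0.018) = 1473 rpm

1473 rpm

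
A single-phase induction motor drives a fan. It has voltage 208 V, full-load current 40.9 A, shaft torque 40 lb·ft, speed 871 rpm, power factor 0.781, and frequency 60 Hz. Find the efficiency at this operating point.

74.5 %

τ = 40 lb·ft × 1.356 = 54.24 N·m
ω = 2π × 871/60 = 91.21 rad/s; P_out = τω = 54.24 × 91.21 = 4947 W
P_in = V·I·cosφ = 208 × 40.9 × 0.781 = 6644 W
η = P_out / P_in = 4947 / 6644 = 0.745 = 74.5%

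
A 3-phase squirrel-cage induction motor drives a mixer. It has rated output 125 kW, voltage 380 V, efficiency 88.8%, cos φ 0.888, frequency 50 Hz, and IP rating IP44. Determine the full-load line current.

241 A

P_out = 125 kW = 125000 W
P_in = P_out / η = 125000 / 0.888 = 140766 W
I_L = P_in / (√3·V_L·cosφ) = 140766 / (1.732 × 380 × 0.888) = 241 A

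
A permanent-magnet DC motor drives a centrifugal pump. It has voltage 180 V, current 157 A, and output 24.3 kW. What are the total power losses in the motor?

3.96 kW

P_in = V·I = 180×157 = 28260 W
P_out = 24300 W
Losses = P_in − P_out = 28260 − 24300 = 3960 W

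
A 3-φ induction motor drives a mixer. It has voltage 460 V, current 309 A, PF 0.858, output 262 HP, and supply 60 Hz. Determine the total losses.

P_in = √3·V·I·cosφ = 1.732×460×309×0.858 = 211228 W
P_out = 262×746 = 195452 W
Losses = P_in − P_out = 211228 − 195452 = 15776 W

15.8 kW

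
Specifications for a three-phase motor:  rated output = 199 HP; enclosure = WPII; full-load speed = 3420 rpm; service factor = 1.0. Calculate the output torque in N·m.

P_out = 199 × 746 = 148454 W
ω = 2π × 3420/60 = 358.1 rad/s
τ = P_out/ω = 148454/358.1 = 415 N·m

415 N·m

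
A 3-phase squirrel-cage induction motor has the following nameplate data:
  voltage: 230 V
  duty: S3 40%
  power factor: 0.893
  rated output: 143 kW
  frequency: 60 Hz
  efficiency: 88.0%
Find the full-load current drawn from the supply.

P_out = 143 kW = 143000 W
P_in = P_out / η = 143000 / 0.880 = 162500 W
I_L = P_in / (√3·V_L·cosφ) = 162500 / (1.732 × 230 × 0.893) = 457 A

457 A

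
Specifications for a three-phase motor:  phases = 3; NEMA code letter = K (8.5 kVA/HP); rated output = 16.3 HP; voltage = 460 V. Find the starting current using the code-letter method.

S_LR = 8.5 × 16.3 = 138.55 kVA
I_LR = S_LR/(√3·V_L) = 138550/(1.732×460) = 174 A

174 A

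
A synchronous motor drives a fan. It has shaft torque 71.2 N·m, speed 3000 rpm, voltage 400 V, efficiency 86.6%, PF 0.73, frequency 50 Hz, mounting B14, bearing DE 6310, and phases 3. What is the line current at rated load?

ω = 2π×3000/60 = 314.2 rad/s; P_out = τω = 71.2 × 314.2 = 22371 W
P_in = P_out / η = 22371 / 0.866 = 25833 W
I_L = P_in / (√3·V_L·cosφ) = 25833 / (1.732 × 400 × 0.73) = 51.1 A

51.1 A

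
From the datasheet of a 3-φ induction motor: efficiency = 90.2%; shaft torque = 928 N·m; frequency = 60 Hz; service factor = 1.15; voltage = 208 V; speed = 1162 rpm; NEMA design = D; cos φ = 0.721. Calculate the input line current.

ω = 2π×1162/60 = 121.7 rad/s; P_out = τω = 928 × 121.7 = 112938 W
P_in = P_out / η = 112938 / 0.902 = 125208 W
I_L = P_in / (√3·V_L·cosφ) = 125208 / (1.732 × 208 × 0.721) = 482 A

482 A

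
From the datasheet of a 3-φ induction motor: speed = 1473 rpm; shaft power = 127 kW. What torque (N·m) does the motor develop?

ω = 2π × 1473/60 = 154.3 rad/s
τ = P/ω = 127000/154.3 = 823 N·m

823 N·m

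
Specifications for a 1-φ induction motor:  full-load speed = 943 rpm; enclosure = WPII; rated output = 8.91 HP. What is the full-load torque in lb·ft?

P_out = 8.91 × 746 = 6647 W
ω = 2π × 943/60 = 98.75 rad/s
τ = P_out/ω = 6647/98.75 = 67.31 N·m
In lb·ft: 67.31/1.356 = 49.6 lb·ft

49.6 lb·ft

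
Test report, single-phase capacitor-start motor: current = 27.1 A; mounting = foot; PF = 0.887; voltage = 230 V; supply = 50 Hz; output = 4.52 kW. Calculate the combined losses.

1.01 kW

P_in = V·I·cosφ = 230×27.1×0.887 = 5529 W
P_out = 4520 W
Losses = P_in − P_out = 5529 − 4520 = 1009 W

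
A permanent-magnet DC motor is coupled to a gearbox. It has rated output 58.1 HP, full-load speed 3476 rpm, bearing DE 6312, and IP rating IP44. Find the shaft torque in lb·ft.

P_out = 58.1 × 746 = 43343 W
ω = 2π × 3476/60 = 364 rad/s
τ = P_out/ω = 43343/364 = 119.1 N·m
In lb·ft: 119.1/1.356 = 87.8 lb·ft

87.8 lb·ft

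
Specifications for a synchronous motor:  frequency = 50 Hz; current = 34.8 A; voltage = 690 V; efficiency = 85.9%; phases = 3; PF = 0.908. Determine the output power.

P_in = √3·V·I·cosφ = 1.732 × 690 × 34.8 × 0.908 = 37763 W
P_out = η·P_in = 0.859 × 37763 = 32438 W

32.4 kW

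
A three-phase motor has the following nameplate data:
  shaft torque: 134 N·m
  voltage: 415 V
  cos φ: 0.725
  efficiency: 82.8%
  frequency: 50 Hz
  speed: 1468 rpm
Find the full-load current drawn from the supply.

ω = 2π×1468/60 = 153.7 rad/s; P_out = τω = 134 × 153.7 = 20596 W
P_in = P_out / η = 20596 / 0.828 = 24874 W
I_L = P_in / (√3·V_L·cosφ) = 24874 / (1.732 × 415 × 0.725) = 47.7 A

47.7 A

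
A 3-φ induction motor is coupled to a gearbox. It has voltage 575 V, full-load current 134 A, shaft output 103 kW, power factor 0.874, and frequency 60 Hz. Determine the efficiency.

88.3 %

P_out = 103 kW = 103000 W
P_in = √3·V_L·I_L·cosφ = 1.732 × 575 × 134 × 0.874 = 116636 W
η = P_out / P_in = 103000 / 116636 = 0.883 = 88.3%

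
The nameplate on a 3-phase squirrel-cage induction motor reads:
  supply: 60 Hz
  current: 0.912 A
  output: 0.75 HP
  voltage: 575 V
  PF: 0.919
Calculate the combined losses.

P_in = √3·V·I·cosφ = 1.732×575×0.912×0.919 = 835 W
P_out = 0.75×746 = 560 W
Losses = P_in − P_out = 835 − 560 = 275 W

275 W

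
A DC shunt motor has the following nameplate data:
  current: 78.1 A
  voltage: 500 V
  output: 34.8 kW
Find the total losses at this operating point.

P_in = V·I = 500×78.1 = 39050 W
P_out = 34800 W
Losses = P_in − P_out = 39050 − 34800 = 4250 W

4.25 kW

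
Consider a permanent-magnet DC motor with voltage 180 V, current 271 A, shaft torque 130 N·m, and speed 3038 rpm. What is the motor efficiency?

ω = 2π × 3038/60 = 318.1 rad/s; P_out = τω = 130 × 318.1 = 41353 W
P_in = V·I = 180 × 271 = 48780 W
η = P_out / P_in = 41353 / 48780 = 0.848 = 84.8%

84.8 %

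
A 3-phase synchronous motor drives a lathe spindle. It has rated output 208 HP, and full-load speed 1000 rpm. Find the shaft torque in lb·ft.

1090 lb·ft

P_out = 208 × 746 = 155168 W
ω = 2π × 1000/60 = 104.7 rad/s
τ = P_out/ω = 155168/104.7 = 1482 N·m
In lb·ft: 1482/1.356 = 1090 lb·ft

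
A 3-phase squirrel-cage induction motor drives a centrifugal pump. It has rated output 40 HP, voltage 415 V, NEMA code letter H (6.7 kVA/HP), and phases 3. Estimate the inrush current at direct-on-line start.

S_LR = 6.7 × 40 = 268 kVA
I_LR = S_LR/(√3·V_L) = 268000/(1.732×415) = 373 A

373 A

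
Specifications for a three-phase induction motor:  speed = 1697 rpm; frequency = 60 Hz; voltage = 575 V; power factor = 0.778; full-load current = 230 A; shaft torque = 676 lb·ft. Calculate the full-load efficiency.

91.4 %

τ = 676 lb·ft × 1.356 = 916.7 N·m
ω = 2π × 1697/60 = 177.7 rad/s; P_out = τω = 916.7 × 177.7 = 162898 W
P_in = √3·V_L·I_L·cosφ = 1.732 × 575 × 230 × 0.778 = 178206 W
η = P_out / P_in = 162898 / 178206 = 0.914 = 91.4%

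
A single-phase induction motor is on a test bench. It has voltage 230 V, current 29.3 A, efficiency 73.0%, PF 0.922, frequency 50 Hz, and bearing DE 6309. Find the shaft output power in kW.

4.54 kW

P_in = V·I·cosφ = 230 × 29.3 × 0.922 = 6213 W
P_out = η·P_in = 0.73 × 6213 = 4535 W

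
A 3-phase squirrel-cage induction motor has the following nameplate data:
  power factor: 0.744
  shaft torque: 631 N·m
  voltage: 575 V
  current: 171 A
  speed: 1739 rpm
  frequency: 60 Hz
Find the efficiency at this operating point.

ω = 2π × 1739/60 = 182.1 rad/s; P_out = τω = 631 × 182.1 = 114905 W
P_in = √3·V_L·I_L·cosφ = 1.732 × 575 × 171 × 0.744 = 126702 W
η = P_out / P_in = 114905 / 126702 = 0.907 = 90.7%

90.7 %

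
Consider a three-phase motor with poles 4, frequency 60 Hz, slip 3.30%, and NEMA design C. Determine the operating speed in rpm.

n_s = 120f/p = 120×60/4 = 1800 rpm
n = n_s(1 − s) = 1800 × (1 − 0.033) = 1741 rpm

1741 rpm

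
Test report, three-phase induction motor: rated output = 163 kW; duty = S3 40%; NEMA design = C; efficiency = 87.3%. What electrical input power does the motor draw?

P_out = 163000 W
P_in = P_out/η = 163000/0.873 = 186712 W = 187 kW

187 kW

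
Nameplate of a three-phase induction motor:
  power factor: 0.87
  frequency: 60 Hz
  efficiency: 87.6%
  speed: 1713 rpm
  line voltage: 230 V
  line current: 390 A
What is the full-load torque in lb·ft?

P_in = √3·V·I·cosφ = 1.732 × 230 × 390 × 0.87 = 135164 W
P_out = η·P_in = 0.876 × 135164 = 118404 W
n = 1713 rpm
ω = 2π×1713/60 = 179.4 rad/s
τ = P_out/ω = 118404/179.4 = 660 N·m
In lb·ft: 660/1.356 = 487 lb·ft

487 lb·ft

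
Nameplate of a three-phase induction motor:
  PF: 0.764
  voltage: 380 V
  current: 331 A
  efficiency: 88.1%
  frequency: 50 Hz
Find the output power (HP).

197 HP

P_in = √3·V·I·cosφ = 1.732 × 380 × 331 × 0.764 = 166438 W
P_out = η·P_in = 0.881 × 166438 = 146632 W
= 146632/746 = 197 HP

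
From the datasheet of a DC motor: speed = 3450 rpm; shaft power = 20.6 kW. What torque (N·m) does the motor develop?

ω = 2π × 3450/60 = 361.3 rad/s
τ = P/ω = 20600/361.3 = 57 N·m

57 N·m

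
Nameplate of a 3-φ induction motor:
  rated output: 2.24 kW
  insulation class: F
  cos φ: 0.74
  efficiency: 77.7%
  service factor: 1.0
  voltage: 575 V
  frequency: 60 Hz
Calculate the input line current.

3.91 A

P_out = 2.24 kW = 2240 W
P_in = P_out / η = 2240 / 0.777 = 2883 W
I_L = P_in / (√3·V_L·cosφ) = 2883 / (1.732 × 575 × 0.74) = 3.91 A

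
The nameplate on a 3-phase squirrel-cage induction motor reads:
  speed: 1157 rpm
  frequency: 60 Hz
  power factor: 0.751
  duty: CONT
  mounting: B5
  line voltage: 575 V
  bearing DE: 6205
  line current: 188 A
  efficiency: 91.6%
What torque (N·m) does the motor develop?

1060 N·m

P_in = √3·V·I·cosφ = 1.732 × 575 × 188 × 0.751 = 140609 W
P_out = η·P_in = 0.916 × 140609 = 128798 W
n = 1157 rpm
ω = 2π×1157/60 = 121.2 rad/s
τ = P_out/ω = 128798/121.2 = 1060 N·m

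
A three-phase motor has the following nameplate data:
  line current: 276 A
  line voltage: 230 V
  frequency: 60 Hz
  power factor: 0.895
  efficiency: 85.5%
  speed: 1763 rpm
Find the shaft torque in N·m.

456 N·m

P_in = √3·V·I·cosφ = 1.732 × 230 × 276 × 0.895 = 98403 W
P_out = η·P_in = 0.855 × 98403 = 84135 W
n = 1763 rpm
ω = 2π×1763/60 = 184.6 rad/s
τ = P_out/ω = 84135/184.6 = 456 N·m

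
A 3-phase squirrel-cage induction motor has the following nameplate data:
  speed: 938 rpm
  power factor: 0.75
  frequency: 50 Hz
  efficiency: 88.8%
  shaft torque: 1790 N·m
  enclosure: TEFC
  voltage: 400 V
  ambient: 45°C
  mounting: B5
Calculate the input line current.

381 A

ω = 2π×938/60 = 98.23 rad/s; P_out = τω = 1790 × 98.23 = 175832 W
P_in = P_out / η = 175832 / 0.888 = 198009 W
I_L = P_in / (√3·V_L·cosφ) = 198009 / (1.732 × 400 × 0.75) = 381 A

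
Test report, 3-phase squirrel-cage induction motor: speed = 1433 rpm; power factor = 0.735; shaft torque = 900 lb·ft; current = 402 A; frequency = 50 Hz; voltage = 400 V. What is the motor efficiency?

τ = 900 lb·ft × 1.356 = 1220 N·m
ω = 2π × 1433/60 = 150.1 rad/s; P_out = τω = 1220 × 150.1 = 183122 W
P_in = √3·V_L·I_L·cosφ = 1.732 × 400 × 402 × 0.735 = 204702 W
η = P_out / P_in = 183122 / 204702 = 0.895 = 89.5%

89.5 %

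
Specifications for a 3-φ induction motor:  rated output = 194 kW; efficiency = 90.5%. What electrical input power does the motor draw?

214 kW

P_out = 194000 W
P_in = P_out/η = 194000/0.905 = 214365 W = 214 kW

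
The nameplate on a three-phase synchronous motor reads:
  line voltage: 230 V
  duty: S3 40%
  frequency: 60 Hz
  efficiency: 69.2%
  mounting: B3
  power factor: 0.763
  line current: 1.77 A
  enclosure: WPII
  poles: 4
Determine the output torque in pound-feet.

1.46 lb·ft

P_in = √3·V·I·cosφ = 1.732 × 230 × 1.77 × 0.763 = 538 W
P_out = η·P_in = 0.692 × 538 = 372 W
n = n_s = 120×60/4 = 1800 rpm (synchronous)
ω = 2π×1800/60 = 188.5 rad/s
τ = P_out/ω = 372/188.5 = 1.973 N·m
In lb·ft: 1.973/1.356 = 1.46 lb·ft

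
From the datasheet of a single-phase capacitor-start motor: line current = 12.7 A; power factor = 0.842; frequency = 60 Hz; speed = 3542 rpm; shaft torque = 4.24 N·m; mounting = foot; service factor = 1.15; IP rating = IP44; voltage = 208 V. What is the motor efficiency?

70.7 %

ω = 2π × 3542/60 = 370.9 rad/s; P_out = τω = 4.24 × 370.9 = 1573 W
P_in = V·I·cosφ = 208 × 12.7 × 0.842 = 2224 W
η = P_out / P_in = 1573 / 2224 = 0.707 = 70.7%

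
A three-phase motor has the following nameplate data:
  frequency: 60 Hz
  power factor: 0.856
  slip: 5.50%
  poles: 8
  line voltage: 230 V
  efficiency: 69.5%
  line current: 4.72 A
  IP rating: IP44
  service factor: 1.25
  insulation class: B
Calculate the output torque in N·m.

12.6 N·m

P_in = √3·V·I·cosφ = 1.732 × 230 × 4.72 × 0.856 = 1610 W
P_out = η·P_in = 0.695 × 1610 = 1119 W
n_s = 120×60/8 = 900 rpm; n = 900×(1−0.055) = 851 rpm
ω = 2π×851/60 = 89.12 rad/s
τ = P_out/ω = 1119/89.12 = 12.6 N·m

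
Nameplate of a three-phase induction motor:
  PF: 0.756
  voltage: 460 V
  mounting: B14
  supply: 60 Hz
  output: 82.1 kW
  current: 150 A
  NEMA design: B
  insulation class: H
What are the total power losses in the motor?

8250 W

P_in = √3·V·I·cosφ = 1.732×460×150×0.756 = 90348 W
P_out = 82100 W
Losses = P_in − P_out = 90348 − 82100 = 8248 W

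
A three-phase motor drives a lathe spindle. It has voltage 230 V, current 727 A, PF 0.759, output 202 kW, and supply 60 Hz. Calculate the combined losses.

P_in = √3·V·I·cosφ = 1.732×230×727×0.759 = 219812 W
P_out = 202000 W
Losses = P_in − P_out = 219812 − 202000 = 17812 W

17.8 kW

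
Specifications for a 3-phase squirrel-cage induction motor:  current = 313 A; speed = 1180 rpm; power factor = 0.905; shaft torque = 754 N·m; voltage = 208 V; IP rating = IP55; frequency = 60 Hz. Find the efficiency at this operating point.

ω = 2π × 1180/60 = 123.6 rad/s; P_out = τω = 754 × 123.6 = 93194 W
P_in = √3·V_L·I_L·cosφ = 1.732 × 208 × 313 × 0.905 = 102048 W
η = P_out / P_in = 93194 / 102048 = 0.913 = 91.3%

91.3 %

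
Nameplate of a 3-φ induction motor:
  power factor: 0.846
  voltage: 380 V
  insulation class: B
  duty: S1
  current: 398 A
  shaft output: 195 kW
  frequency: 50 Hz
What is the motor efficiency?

P_out = 195 kW = 195000 W
P_in = √3·V_L·I_L·cosφ = 1.732 × 380 × 398 × 0.846 = 221608 W
η = P_out / P_in = 195000 / 221608 = 0.880 = 88.0%

88.0 %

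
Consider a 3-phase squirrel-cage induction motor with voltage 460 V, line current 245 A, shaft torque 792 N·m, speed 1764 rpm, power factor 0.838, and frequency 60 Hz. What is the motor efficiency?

89.4 %

ω = 2π × 1764/60 = 184.7 rad/s; P_out = τω = 792 × 184.7 = 146282 W
P_in = √3·V_L·I_L·cosφ = 1.732 × 460 × 245 × 0.838 = 163575 W
η = P_out / P_in = 146282 / 163575 = 0.894 = 89.4%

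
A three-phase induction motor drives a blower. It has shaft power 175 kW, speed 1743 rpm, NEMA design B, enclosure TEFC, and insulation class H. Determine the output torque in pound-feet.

707 lb·ft

ω = 2π × 1743/60 = 182.5 rad/s
τ = P/ω = 175000/182.5 = 958.9 N·m
In lb·ft: 958.9/1.356 = 707 lb·ft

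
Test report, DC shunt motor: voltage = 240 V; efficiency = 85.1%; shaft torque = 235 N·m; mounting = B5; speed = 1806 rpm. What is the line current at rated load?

218 A

ω = 2π×1806/60 = 189.1 rad/s; P_out = τω = 235 × 189.1 = 44439 W
P_in = P_out / η = 44439 / 0.851 = 52220 W
I = P_in / V = 52220 / 240 = 218 A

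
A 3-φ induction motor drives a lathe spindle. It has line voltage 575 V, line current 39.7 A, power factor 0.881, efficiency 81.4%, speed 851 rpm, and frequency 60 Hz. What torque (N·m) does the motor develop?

P_in = √3·V·I·cosφ = 1.732 × 575 × 39.7 × 0.881 = 34832 W
P_out = η·P_in = 0.814 × 34832 = 28353 W
n = 851 rpm
ω = 2π×851/60 = 89.12 rad/s
τ = P_out/ω = 28353/89.12 = 318 N·m

318 N·m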